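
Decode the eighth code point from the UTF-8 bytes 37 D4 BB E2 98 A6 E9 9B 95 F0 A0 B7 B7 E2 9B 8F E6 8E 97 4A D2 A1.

Offset 0: leading byte 0x37 = 00110111 → 1-byte char #1 = 37.
Offset 1: leading byte 0xD4 = 11010100 → 2-byte char #2 = D4 BB.
Offset 3: leading byte 0xE2 = 11100010 → 3-byte char #3 = E2 98 A6.
Offset 6: leading byte 0xE9 = 11101001 → 3-byte char #4 = E9 9B 95.
Offset 9: leading byte 0xF0 = 11110000 → 4-byte char #5 = F0 A0 B7 B7.
Offset 13: leading byte 0xE2 = 11100010 → 3-byte char #6 = E2 9B 8F.
Offset 16: leading byte 0xE6 = 11100110 → 3-byte char #7 = E6 8E 97.
Offset 19: leading byte 0x4A = 01001010 → 1-byte char #8 = 4A.
Leading byte 0x4A = 01001010 matches 0xxxxxxx → 1-byte sequence.
Byte 1: 0x4A = 01001010, payload 1001010 (7 bits).
Concatenate: 1001010 = 0x4A (7 bits → U+004A).

U+004A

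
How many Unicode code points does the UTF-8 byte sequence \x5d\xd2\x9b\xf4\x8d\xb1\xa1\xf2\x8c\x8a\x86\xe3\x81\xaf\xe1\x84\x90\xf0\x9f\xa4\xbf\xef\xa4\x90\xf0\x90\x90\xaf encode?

Byte at offset 0: 0x5D = 01011101 → 1-byte char (#1). Advance 1.
Byte at offset 1: 0xD2 = 11010010 → 2-byte char (#2). Advance 2.
Byte at offset 3: 0xF4 = 11110100 → 4-byte char (#3). Advance 4.
Byte at offset 7: 0xF2 = 11110010 → 4-byte char (#4). Advance 4.
Byte at offset 11: 0xE3 = 11100011 → 3-byte char (#5). Advance 3.
Byte at offset 14: 0xE1 = 11100001 → 3-byte char (#6). Advance 3.
Byte at offset 17: 0xF0 = 11110000 → 4-byte char (#7). Advance 4.
Byte at offset 21: 0xEF = 11101111 → 3-byte char (#8). Advance 3.
Byte at offset 24: 0xF0 = 11110000 → 4-byte char (#9). Advance 4.
Reached end at offset 28 after 9 code points.

9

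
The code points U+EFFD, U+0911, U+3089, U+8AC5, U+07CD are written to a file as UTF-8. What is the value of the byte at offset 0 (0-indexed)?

U+EFFD → 3-byte form EE BF BD at offsets 0–2.
Offset 0 falls in char 1's range; it's byte 1 of EE BF BD = 0xEE.

0xEE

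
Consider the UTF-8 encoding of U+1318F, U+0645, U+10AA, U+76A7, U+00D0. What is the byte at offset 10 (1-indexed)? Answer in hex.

0xE7

1-indexed offset 10 is 0-indexed offset 9.
U+1318F → 4-byte form F0 93 86 8F at offsets 0–3.
U+0645 → 2-byte form D9 85 at offsets 4–5.
U+10AA → 3-byte form E1 82 AA at offsets 6–8.
U+76A7 → 3-byte form E7 9A A7 at offsets 9–11.
Offset 9 falls in char 4's range; it's byte 1 of E7 9A A7 = 0xE7.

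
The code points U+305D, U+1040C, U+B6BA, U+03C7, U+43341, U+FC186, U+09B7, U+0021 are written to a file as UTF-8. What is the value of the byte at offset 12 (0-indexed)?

0xF1

U+305D → 3-byte form E3 81 9D at offsets 0–2.
U+1040C → 4-byte form F0 90 90 8C at offsets 3–6.
U+B6BA → 3-byte form EB 9A BA at offsets 7–9.
U+03C7 → 2-byte form CF 87 at offsets 10–11.
U+43341 → 4-byte form F1 83 8D 81 at offsets 12–15.
Offset 12 falls in char 5's range; it's byte 1 of F1 83 8D 81 = 0xF1.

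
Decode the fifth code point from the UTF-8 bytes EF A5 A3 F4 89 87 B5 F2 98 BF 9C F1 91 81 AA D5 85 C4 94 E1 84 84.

Offset 0: leading byte 0xEF = 11101111 → 3-byte char #1 = EF A5 A3.
Offset 3: leading byte 0xF4 = 11110100 → 4-byte char #2 = F4 89 87 B5.
Offset 7: leading byte 0xF2 = 11110010 → 4-byte char #3 = F2 98 BF 9C.
Offset 11: leading byte 0xF1 = 11110001 → 4-byte char #4 = F1 91 81 AA.
Offset 15: leading byte 0xD5 = 11010101 → 2-byte char #5 = D5 85.
Leading byte 0xD5 = 11010101 matches 110xxxxx → 2-byte sequence.
Byte 1: 0xD5 = 11010101, payload 10101 (5 bits).
Byte 2: 0x85 = 10000101 (10xxxxxx ✓), payload 000101.
Concatenate: 10101000101 = 0x545 (11 bits → U+0545).

U+0545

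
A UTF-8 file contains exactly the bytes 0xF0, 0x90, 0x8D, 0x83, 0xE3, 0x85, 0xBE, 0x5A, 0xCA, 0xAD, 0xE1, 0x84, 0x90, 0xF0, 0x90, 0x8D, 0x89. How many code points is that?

6

Byte at offset 0: 0xF0 = 11110000 → 4-byte char (#1). Advance 4.
Byte at offset 4: 0xE3 = 11100011 → 3-byte char (#2). Advance 3.
Byte at offset 7: 0x5A = 01011010 → 1-byte char (#3). Advance 1.
Byte at offset 8: 0xCA = 11001010 → 2-byte char (#4). Advance 2.
Byte at offset 10: 0xE1 = 11100001 → 3-byte char (#5). Advance 3.
Byte at offset 13: 0xF0 = 11110000 → 4-byte char (#6). Advance 4.
Reached end at offset 17 after 6 code points.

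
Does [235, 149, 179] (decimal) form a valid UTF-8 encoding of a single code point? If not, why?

valid

Leading byte 0xEB = 11101011 → 3-byte form.
Continuation bytes 0x95=10010101, 0xB3=10110011 all match 10xxxxxx.
Decoded value 0xB573 is ≥ 0x800 (shortest form) and not a surrogate.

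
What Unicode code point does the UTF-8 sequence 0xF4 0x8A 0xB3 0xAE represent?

U+10ACEE

Leading byte 0xF4 = 11110100 matches 11110xxx → 4-byte sequence.
Byte 1: 0xF4 = 11110100, payload 100 (3 bits).
Byte 2: 0x8A = 10001010 (10xxxxxx ✓), payload 001010.
Byte 3: 0xB3 = 10110011 (10xxxxxx ✓), payload 110011.
Byte 4: 0xAE = 10101110 (10xxxxxx ✓), payload 101110.
Concatenate: 100001010110011101110 = 0x10ACEE (21 bits → U+10ACEE).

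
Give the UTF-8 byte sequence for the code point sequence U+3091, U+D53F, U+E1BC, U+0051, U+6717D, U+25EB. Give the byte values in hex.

U+3091: 3-byte form → E3 82 91.
U+D53F: 3-byte form → ED 94 BF.
U+E1BC: 3-byte form → EE 86 BC.
U+0051: 1-byte form → 51.
U+6717D: 4-byte form → F1 A7 85 BD.
U+25EB: 3-byte form → E2 97 AB.
Concatenated (17 bytes): E3 82 91 ED 94 BF EE 86 BC 51 F1 A7 85 BD E2 97 AB.

E3 82 91 ED 94 BF EE 86 BC 51 F1 A7 85 BD E2 97 AB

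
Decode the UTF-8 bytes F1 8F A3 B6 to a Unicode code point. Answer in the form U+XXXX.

U+4F8F6

Leading byte 0xF1 = 11110001 matches 11110xxx → 4-byte sequence.
Byte 1: 0xF1 = 11110001, payload 001 (3 bits).
Byte 2: 0x8F = 10001111 (10xxxxxx ✓), payload 001111.
Byte 3: 0xA3 = 10100011 (10xxxxxx ✓), payload 100011.
Byte 4: 0xB6 = 10110110 (10xxxxxx ✓), payload 110110.
Concatenate: 001001111100011110110 = 0x4F8F6 (21 bits → U+4F8F6).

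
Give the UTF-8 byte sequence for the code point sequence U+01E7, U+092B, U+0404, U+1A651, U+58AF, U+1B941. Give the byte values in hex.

U+01E7: 2-byte form → C7 A7.
U+092B: 3-byte form → E0 A4 AB.
U+0404: 2-byte form → D0 84.
U+1A651: 4-byte form → F0 9A 99 91.
U+58AF: 3-byte form → E5 A2 AF.
U+1B941: 4-byte form → F0 9B A5 81.
Concatenated (18 bytes): C7 A7 E0 A4 AB D0 84 F0 9A 99 91 E5 A2 AF F0 9B A5 81.

C7 A7 E0 A4 AB D0 84 F0 9A 99 91 E5 A2 AF F0 9B A5 81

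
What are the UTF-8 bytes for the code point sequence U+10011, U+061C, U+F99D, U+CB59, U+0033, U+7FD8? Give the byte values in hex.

F0 90 80 91 D8 9C EF A6 9D EC AD 99 33 E7 BF 98

U+10011: 4-byte form → F0 90 80 91.
U+061C: 2-byte form → D8 9C.
U+F99D: 3-byte form → EF A6 9D.
U+CB59: 3-byte form → EC AD 99.
U+0033: 1-byte form → 33.
U+7FD8: 3-byte form → E7 BF 98.
Concatenated (16 bytes): F0 90 80 91 D8 9C EF A6 9D EC AD 99 33 E7 BF 98.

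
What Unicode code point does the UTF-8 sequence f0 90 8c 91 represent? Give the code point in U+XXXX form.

Leading byte 0xF0 = 11110000 matches 11110xxx → 4-byte sequence.
Byte 1: 0xF0 = 11110000, payload 000 (3 bits).
Byte 2: 0x90 = 10010000 (10xxxxxx ✓), payload 010000.
Byte 3: 0x8C = 10001100 (10xxxxxx ✓), payload 001100.
Byte 4: 0x91 = 10010001 (10xxxxxx ✓), payload 010001.
Concatenate: 000010000001100010001 = 0x10311 (21 bits → U+10311).

U+10311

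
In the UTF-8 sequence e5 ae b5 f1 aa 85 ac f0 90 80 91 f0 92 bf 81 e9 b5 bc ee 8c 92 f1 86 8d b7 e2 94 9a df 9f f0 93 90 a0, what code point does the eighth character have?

U+251A

Offset 0: leading byte 0xE5 = 11100101 → 3-byte char #1 = E5 AE B5.
Offset 3: leading byte 0xF1 = 11110001 → 4-byte char #2 = F1 AA 85 AC.
Offset 7: leading byte 0xF0 = 11110000 → 4-byte char #3 = F0 90 80 91.
Offset 11: leading byte 0xF0 = 11110000 → 4-byte char #4 = F0 92 BF 81.
Offset 15: leading byte 0xE9 = 11101001 → 3-byte char #5 = E9 B5 BC.
Offset 18: leading byte 0xEE = 11101110 → 3-byte char #6 = EE 8C 92.
Offset 21: leading byte 0xF1 = 11110001 → 4-byte char #7 = F1 86 8D B7.
Offset 25: leading byte 0xE2 = 11100010 → 3-byte char #8 = E2 94 9A.
Leading byte 0xE2 = 11100010 matches 1110xxxx → 3-byte sequence.
Byte 1: 0xE2 = 11100010, payload 0010 (4 bits).
Byte 2: 0x94 = 10010100 (10xxxxxx ✓), payload 010100.
Byte 3: 0x9A = 10011010 (10xxxxxx ✓), payload 011010.
Concatenate: 0010010100011010 = 0x251A (16 bits → U+251A).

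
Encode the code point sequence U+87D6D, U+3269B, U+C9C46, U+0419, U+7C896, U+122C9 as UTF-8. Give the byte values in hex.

U+87D6D: 4-byte form → F2 87 B5 AD.
U+3269B: 4-byte form → F0 B2 9A 9B.
U+C9C46: 4-byte form → F3 89 B1 86.
U+0419: 2-byte form → D0 99.
U+7C896: 4-byte form → F1 BC A2 96.
U+122C9: 4-byte form → F0 92 8B 89.
Concatenated (22 bytes): F2 87 B5 AD F0 B2 9A 9B F3 89 B1 86 D0 99 F1 BC A2 96 F0 92 8B 89.

F2 87 B5 AD F0 B2 9A 9B F3 89 B1 86 D0 99 F1 BC A2 96 F0 92 8B 89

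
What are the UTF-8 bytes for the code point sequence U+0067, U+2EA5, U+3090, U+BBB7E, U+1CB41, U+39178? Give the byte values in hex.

U+0067: 1-byte form → 67.
U+2EA5: 3-byte form → E2 BA A5.
U+3090: 3-byte form → E3 82 90.
U+BBB7E: 4-byte form → F2 BB AD BE.
U+1CB41: 4-byte form → F0 9C AD 81.
U+39178: 4-byte form → F0 B9 85 B8.
Concatenated (19 bytes): 67 E2 BA A5 E3 82 90 F2 BB AD BE F0 9C AD 81 F0 B9 85 B8.

67 E2 BA A5 E3 82 90 F2 BB AD BE F0 9C AD 81 F0 B9 85 B8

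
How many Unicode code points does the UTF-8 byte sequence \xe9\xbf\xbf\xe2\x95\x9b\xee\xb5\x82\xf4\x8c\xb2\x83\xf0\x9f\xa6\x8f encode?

Byte at offset 0: 0xE9 = 11101001 → 3-byte char (#1). Advance 3.
Byte at offset 3: 0xE2 = 11100010 → 3-byte char (#2). Advance 3.
Byte at offset 6: 0xEE = 11101110 → 3-byte char (#3). Advance 3.
Byte at offset 9: 0xF4 = 11110100 → 4-byte char (#4). Advance 4.
Byte at offset 13: 0xF0 = 11110000 → 4-byte char (#5). Advance 4.
Reached end at offset 17 after 5 code points.

5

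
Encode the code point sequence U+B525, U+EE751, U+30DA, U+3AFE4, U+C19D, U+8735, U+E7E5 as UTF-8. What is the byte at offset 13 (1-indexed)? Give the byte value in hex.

0xBF

1-indexed offset 13 is 0-indexed offset 12.
U+B525 → 3-byte form EB 94 A5 at offsets 0–2.
U+EE751 → 4-byte form F3 AE 9D 91 at offsets 3–6.
U+30DA → 3-byte form E3 83 9A at offsets 7–9.
U+3AFE4 → 4-byte form F0 BA BF A4 at offsets 10–13.
Offset 12 falls in char 4's range; it's byte 3 of F0 BA BF A4 = 0xBF.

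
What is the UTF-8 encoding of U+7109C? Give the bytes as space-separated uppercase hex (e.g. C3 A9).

U+7109C = 0x7109C = 463004 decimal. In range U+10000–U+10FFFF → 4-byte form: 11110xxx 10xxxxxx 10xxxxxx 10xxxxxx.
Binary (21 bits): 001110001000010011100.
Split 3+6+6+6: 001 | 110001 | 000010 | 011100.
Byte 1: 11110001 = 0xF1.
Byte 2: 10110001 = 0xB1.
Byte 3: 10000010 = 0x82.
Byte 4: 10011100 = 0x9C.

F1 B1 82 9C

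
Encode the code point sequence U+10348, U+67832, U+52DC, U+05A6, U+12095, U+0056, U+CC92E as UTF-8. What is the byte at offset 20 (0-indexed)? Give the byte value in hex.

0xA4

U+10348 → 4-byte form F0 90 8D 88 at offsets 0–3.
U+67832 → 4-byte form F1 A7 A0 B2 at offsets 4–7.
U+52DC → 3-byte form E5 8B 9C at offsets 8–10.
U+05A6 → 2-byte form D6 A6 at offsets 11–12.
U+12095 → 4-byte form F0 92 82 95 at offsets 13–16.
U+0056 → 1-byte form 56 at offsets 17–17.
U+CC92E → 4-byte form F3 8C A4 AE at offsets 18–21.
Offset 20 falls in char 7's range; it's byte 3 of F3 8C A4 AE = 0xA4.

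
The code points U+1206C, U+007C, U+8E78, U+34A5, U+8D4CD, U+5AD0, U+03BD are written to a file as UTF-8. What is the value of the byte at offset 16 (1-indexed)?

1-indexed offset 16 is 0-indexed offset 15.
U+1206C → 4-byte form F0 92 81 AC at offsets 0–3.
U+007C → 1-byte form 7C at offsets 4–4.
U+8E78 → 3-byte form E8 B9 B8 at offsets 5–7.
U+34A5 → 3-byte form E3 92 A5 at offsets 8–10.
U+8D4CD → 4-byte form F2 8D 93 8D at offsets 11–14.
U+5AD0 → 3-byte form E5 AB 90 at offsets 15–17.
Offset 15 falls in char 6's range; it's byte 1 of E5 AB 90 = 0xE5.

0xE5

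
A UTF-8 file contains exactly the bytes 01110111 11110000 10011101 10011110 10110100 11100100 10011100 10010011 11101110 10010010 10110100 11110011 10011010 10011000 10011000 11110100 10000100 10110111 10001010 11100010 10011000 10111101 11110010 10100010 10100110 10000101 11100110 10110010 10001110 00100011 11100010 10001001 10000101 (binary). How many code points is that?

11

Byte at offset 0: 0x77 = 01110111 → 1-byte char (#1). Advance 1.
Byte at offset 1: 0xF0 = 11110000 → 4-byte char (#2). Advance 4.
Byte at offset 5: 0xE4 = 11100100 → 3-byte char (#3). Advance 3.
Byte at offset 8: 0xEE = 11101110 → 3-byte char (#4). Advance 3.
Byte at offset 11: 0xF3 = 11110011 → 4-byte char (#5). Advance 4.
Byte at offset 15: 0xF4 = 11110100 → 4-byte char (#6). Advance 4.
Byte at offset 19: 0xE2 = 11100010 → 3-byte char (#7). Advance 3.
Byte at offset 22: 0xF2 = 11110010 → 4-byte char (#8). Advance 4.
Byte at offset 26: 0xE6 = 11100110 → 3-byte char (#9). Advance 3.
Byte at offset 29: 0x23 = 00100011 → 1-byte char (#10). Advance 1.
Byte at offset 30: 0xE2 = 11100010 → 3-byte char (#11). Advance 3.
Reached end at offset 33 after 11 code points.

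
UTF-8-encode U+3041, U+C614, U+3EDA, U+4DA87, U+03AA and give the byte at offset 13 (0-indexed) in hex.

0xCE

U+3041 → 3-byte form E3 81 81 at offsets 0–2.
U+C614 → 3-byte form EC 98 94 at offsets 3–5.
U+3EDA → 3-byte form E3 BB 9A at offsets 6–8.
U+4DA87 → 4-byte form F1 8D AA 87 at offsets 9–12.
U+03AA → 2-byte form CE AA at offsets 13–14.
Offset 13 falls in char 5's range; it's byte 1 of CE AA = 0xCE.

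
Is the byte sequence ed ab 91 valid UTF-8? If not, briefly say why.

invalid (encodes a surrogate (U+D800–U+DFFF))

Structurally a 3-byte sequence; payload = 0xDAD1.
But 0xDAD1 is in U+D800–U+DFFF, the surrogate range. Surrogates are not Unicode scalar values and are forbidden in UTF-8.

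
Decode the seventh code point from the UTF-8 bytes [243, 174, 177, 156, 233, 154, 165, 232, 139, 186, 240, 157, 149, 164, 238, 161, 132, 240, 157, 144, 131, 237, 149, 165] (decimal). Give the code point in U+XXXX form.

U+D565

Offset 0: leading byte 0xF3 = 11110011 → 4-byte char #1 = F3 AE B1 9C.
Offset 4: leading byte 0xE9 = 11101001 → 3-byte char #2 = E9 9A A5.
Offset 7: leading byte 0xE8 = 11101000 → 3-byte char #3 = E8 8B BA.
Offset 10: leading byte 0xF0 = 11110000 → 4-byte char #4 = F0 9D 95 A4.
Offset 14: leading byte 0xEE = 11101110 → 3-byte char #5 = EE A1 84.
Offset 17: leading byte 0xF0 = 11110000 → 4-byte char #6 = F0 9D 90 83.
Offset 21: leading byte 0xED = 11101101 → 3-byte char #7 = ED 95 A5.
Leading byte 0xED = 11101101 matches 1110xxxx → 3-byte sequence.
Byte 1: 0xED = 11101101, payload 1101 (4 bits).
Byte 2: 0x95 = 10010101 (10xxxxxx ✓), payload 010101.
Byte 3: 0xA5 = 10100101 (10xxxxxx ✓), payload 100101.
Concatenate: 1101010101100101 = 0xD565 (16 bits → U+D565).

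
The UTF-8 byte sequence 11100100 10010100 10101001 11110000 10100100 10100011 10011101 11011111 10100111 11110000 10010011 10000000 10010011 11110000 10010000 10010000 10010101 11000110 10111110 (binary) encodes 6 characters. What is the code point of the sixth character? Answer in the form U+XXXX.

Offset 0: leading byte 0xE4 = 11100100 → 3-byte char #1 = E4 94 A9.
Offset 3: leading byte 0xF0 = 11110000 → 4-byte char #2 = F0 A4 A3 9D.
Offset 7: leading byte 0xDF = 11011111 → 2-byte char #3 = DF A7.
Offset 9: leading byte 0xF0 = 11110000 → 4-byte char #4 = F0 93 80 93.
Offset 13: leading byte 0xF0 = 11110000 → 4-byte char #5 = F0 90 90 95.
Offset 17: leading byte 0xC6 = 11000110 → 2-byte char #6 = C6 BE.
Leading byte 0xC6 = 11000110 matches 110xxxxx → 2-byte sequence.
Byte 1: 0xC6 = 11000110, payload 00110 (5 bits).
Byte 2: 0xBE = 10111110 (10xxxxxx ✓), payload 111110.
Concatenate: 00110111110 = 0x1BE (11 bits → U+01BE).

U+01BE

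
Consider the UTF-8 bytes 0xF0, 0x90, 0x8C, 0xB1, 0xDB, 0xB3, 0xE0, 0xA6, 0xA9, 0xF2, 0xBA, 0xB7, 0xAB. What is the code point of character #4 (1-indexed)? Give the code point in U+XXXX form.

Offset 0: leading byte 0xF0 = 11110000 → 4-byte char #1 = F0 90 8C B1.
Offset 4: leading byte 0xDB = 11011011 → 2-byte char #2 = DB B3.
Offset 6: leading byte 0xE0 = 11100000 → 3-byte char #3 = E0 A6 A9.
Offset 9: leading byte 0xF2 = 11110010 → 4-byte char #4 = F2 BA B7 AB.
Leading byte 0xF2 = 11110010 matches 11110xxx → 4-byte sequence.
Byte 1: 0xF2 = 11110010, payload 010 (3 bits).
Byte 2: 0xBA = 10111010 (10xxxxxx ✓), payload 111010.
Byte 3: 0xB7 = 10110111 (10xxxxxx ✓), payload 110111.
Byte 4: 0xAB = 10101011 (10xxxxxx ✓), payload 101011.
Concatenate: 010111010110111101011 = 0xBADEB (21 bits → U+BADEB).

U+BADEB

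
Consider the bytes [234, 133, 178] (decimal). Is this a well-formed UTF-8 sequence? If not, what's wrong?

valid

Leading byte 0xEA = 11101010 → 3-byte form.
Continuation bytes 0x85=10000101, 0xB2=10110010 all match 10xxxxxx.
Decoded value 0xA172 is ≥ 0x800 (shortest form) and not a surrogate.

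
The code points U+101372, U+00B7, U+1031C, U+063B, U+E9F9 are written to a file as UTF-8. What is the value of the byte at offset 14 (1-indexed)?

0xA7

1-indexed offset 14 is 0-indexed offset 13.
U+101372 → 4-byte form F4 81 8D B2 at offsets 0–3.
U+00B7 → 2-byte form C2 B7 at offsets 4–5.
U+1031C → 4-byte form F0 90 8C 9C at offsets 6–9.
U+063B → 2-byte form D8 BB at offsets 10–11.
U+E9F9 → 3-byte form EE A7 B9 at offsets 12–14.
Offset 13 falls in char 5's range; it's byte 2 of EE A7 B9 = 0xA7.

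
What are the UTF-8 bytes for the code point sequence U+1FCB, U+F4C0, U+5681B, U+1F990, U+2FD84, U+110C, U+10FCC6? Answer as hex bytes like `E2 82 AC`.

U+1FCB: 3-byte form → E1 BF 8B.
U+F4C0: 3-byte form → EF 93 80.
U+5681B: 4-byte form → F1 96 A0 9B.
U+1F990: 4-byte form → F0 9F A6 90.
U+2FD84: 4-byte form → F0 AF B6 84.
U+110C: 3-byte form → E1 84 8C.
U+10FCC6: 4-byte form → F4 8F B3 86.
Concatenated (25 bytes): E1 BF 8B EF 93 80 F1 96 A0 9B F0 9F A6 90 F0 AF B6 84 E1 84 8C F4 8F B3 86.

E1 BF 8B EF 93 80 F1 96 A0 9B F0 9F A6 90 F0 AF B6 84 E1 84 8C F4 8F B3 86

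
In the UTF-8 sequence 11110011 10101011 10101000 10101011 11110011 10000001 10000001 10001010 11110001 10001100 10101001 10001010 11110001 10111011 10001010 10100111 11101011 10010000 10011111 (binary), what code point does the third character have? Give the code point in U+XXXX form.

U+4CA4A

Offset 0: leading byte 0xF3 = 11110011 → 4-byte char #1 = F3 AB A8 AB.
Offset 4: leading byte 0xF3 = 11110011 → 4-byte char #2 = F3 81 81 8A.
Offset 8: leading byte 0xF1 = 11110001 → 4-byte char #3 = F1 8C A9 8A.
Leading byte 0xF1 = 11110001 matches 11110xxx → 4-byte sequence.
Byte 1: 0xF1 = 11110001, payload 001 (3 bits).
Byte 2: 0x8C = 10001100 (10xxxxxx ✓), payload 001100.
Byte 3: 0xA9 = 10101001 (10xxxxxx ✓), payload 101001.
Byte 4: 0x8A = 10001010 (10xxxxxx ✓), payload 001010.
Concatenate: 001001100101001001010 = 0x4CA4A (21 bits → U+4CA4A).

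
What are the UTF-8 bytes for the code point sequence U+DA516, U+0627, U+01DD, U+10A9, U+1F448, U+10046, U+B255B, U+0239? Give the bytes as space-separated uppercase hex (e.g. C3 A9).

U+DA516: 4-byte form → F3 9A 94 96.
U+0627: 2-byte form → D8 A7.
U+01DD: 2-byte form → C7 9D.
U+10A9: 3-byte form → E1 82 A9.
U+1F448: 4-byte form → F0 9F 91 88.
U+10046: 4-byte form → F0 90 81 86.
U+B255B: 4-byte form → F2 B2 95 9B.
U+0239: 2-byte form → C8 B9.
Concatenated (25 bytes): F3 9A 94 96 D8 A7 C7 9D E1 82 A9 F0 9F 91 88 F0 90 81 86 F2 B2 95 9B C8 B9.

F3 9A 94 96 D8 A7 C7 9D E1 82 A9 F0 9F 91 88 F0 90 81 86 F2 B2 95 9B C8 B9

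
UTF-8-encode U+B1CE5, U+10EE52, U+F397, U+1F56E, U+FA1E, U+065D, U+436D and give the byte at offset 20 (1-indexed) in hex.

1-indexed offset 20 is 0-indexed offset 19.
U+B1CE5 → 4-byte form F2 B1 B3 A5 at offsets 0–3.
U+10EE52 → 4-byte form F4 8E B9 92 at offsets 4–7.
U+F397 → 3-byte form EF 8E 97 at offsets 8–10.
U+1F56E → 4-byte form F0 9F 95 AE at offsets 11–14.
U+FA1E → 3-byte form EF A8 9E at offsets 15–17.
U+065D → 2-byte form D9 9D at offsets 18–19.
Offset 19 falls in char 6's range; it's byte 2 of D9 9D = 0x9D.

0x9D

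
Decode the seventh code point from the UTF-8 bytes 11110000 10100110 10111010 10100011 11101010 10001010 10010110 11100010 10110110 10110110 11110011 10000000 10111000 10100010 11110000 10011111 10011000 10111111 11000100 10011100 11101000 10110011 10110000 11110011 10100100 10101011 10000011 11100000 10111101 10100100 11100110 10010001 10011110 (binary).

Offset 0: leading byte 0xF0 = 11110000 → 4-byte char #1 = F0 A6 BA A3.
Offset 4: leading byte 0xEA = 11101010 → 3-byte char #2 = EA 8A 96.
Offset 7: leading byte 0xE2 = 11100010 → 3-byte char #3 = E2 B6 B6.
Offset 10: leading byte 0xF3 = 11110011 → 4-byte char #4 = F3 80 B8 A2.
Offset 14: leading byte 0xF0 = 11110000 → 4-byte char #5 = F0 9F 98 BF.
Offset 18: leading byte 0xC4 = 11000100 → 2-byte char #6 = C4 9C.
Offset 20: leading byte 0xE8 = 11101000 → 3-byte char #7 = E8 B3 B0.
Leading byte 0xE8 = 11101000 matches 1110xxxx → 3-byte sequence.
Byte 1: 0xE8 = 11101000, payload 1000 (4 bits).
Byte 2: 0xB3 = 10110011 (10xxxxxx ✓), payload 110011.
Byte 3: 0xB0 = 10110000 (10xxxxxx ✓), payload 110000.
Concatenate: 1000110011110000 = 0x8CF0 (16 bits → U+8CF0).

U+8CF0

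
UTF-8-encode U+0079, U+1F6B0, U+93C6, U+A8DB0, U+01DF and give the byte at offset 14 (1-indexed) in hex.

0x9F

1-indexed offset 14 is 0-indexed offset 13.
U+0079 → 1-byte form 79 at offsets 0–0.
U+1F6B0 → 4-byte form F0 9F 9A B0 at offsets 1–4.
U+93C6 → 3-byte form E9 8F 86 at offsets 5–7.
U+A8DB0 → 4-byte form F2 A8 B6 B0 at offsets 8–11.
U+01DF → 2-byte form C7 9F at offsets 12–13.
Offset 13 falls in char 5's range; it's byte 2 of C7 9F = 0x9F.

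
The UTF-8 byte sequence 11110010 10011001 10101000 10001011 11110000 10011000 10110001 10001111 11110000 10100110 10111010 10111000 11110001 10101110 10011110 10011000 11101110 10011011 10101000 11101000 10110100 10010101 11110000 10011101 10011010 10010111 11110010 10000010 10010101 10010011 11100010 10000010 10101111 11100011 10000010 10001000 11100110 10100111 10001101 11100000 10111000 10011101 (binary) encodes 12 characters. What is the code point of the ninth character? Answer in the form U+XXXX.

Offset 0: leading byte 0xF2 = 11110010 → 4-byte char #1 = F2 99 A8 8B.
Offset 4: leading byte 0xF0 = 11110000 → 4-byte char #2 = F0 98 B1 8F.
Offset 8: leading byte 0xF0 = 11110000 → 4-byte char #3 = F0 A6 BA B8.
Offset 12: leading byte 0xF1 = 11110001 → 4-byte char #4 = F1 AE 9E 98.
Offset 16: leading byte 0xEE = 11101110 → 3-byte char #5 = EE 9B A8.
Offset 19: leading byte 0xE8 = 11101000 → 3-byte char #6 = E8 B4 95.
Offset 22: leading byte 0xF0 = 11110000 → 4-byte char #7 = F0 9D 9A 97.
Offset 26: leading byte 0xF2 = 11110010 → 4-byte char #8 = F2 82 95 93.
Offset 30: leading byte 0xE2 = 11100010 → 3-byte char #9 = E2 82 AF.
Leading byte 0xE2 = 11100010 matches 1110xxxx → 3-byte sequence.
Byte 1: 0xE2 = 11100010, payload 0010 (4 bits).
Byte 2: 0x82 = 10000010 (10xxxxxx ✓), payload 000010.
Byte 3: 0xAF = 10101111 (10xxxxxx ✓), payload 101111.
Concatenate: 0010000010101111 = 0x20AF (16 bits → U+20AF).

U+20AF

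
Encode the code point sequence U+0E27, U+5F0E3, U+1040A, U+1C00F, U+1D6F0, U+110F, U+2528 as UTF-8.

U+0E27: 3-byte form → E0 B8 A7.
U+5F0E3: 4-byte form → F1 9F 83 A3.
U+1040A: 4-byte form → F0 90 90 8A.
U+1C00F: 4-byte form → F0 9C 80 8F.
U+1D6F0: 4-byte form → F0 9D 9B B0.
U+110F: 3-byte form → E1 84 8F.
U+2528: 3-byte form → E2 94 A8.
Concatenated (25 bytes): E0 B8 A7 F1 9F 83 A3 F0 90 90 8A F0 9C 80 8F F0 9D 9B B0 E1 84 8F E2 94 A8.

E0 B8 A7 F1 9F 83 A3 F0 90 90 8A F0 9C 80 8F F0 9D 9B B0 E1 84 8F E2 94 A8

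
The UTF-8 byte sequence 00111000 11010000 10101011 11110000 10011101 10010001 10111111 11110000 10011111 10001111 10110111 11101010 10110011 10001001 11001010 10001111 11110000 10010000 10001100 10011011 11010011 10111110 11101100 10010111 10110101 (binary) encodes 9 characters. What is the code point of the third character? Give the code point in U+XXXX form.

Offset 0: leading byte 0x38 = 00111000 → 1-byte char #1 = 38.
Offset 1: leading byte 0xD0 = 11010000 → 2-byte char #2 = D0 AB.
Offset 3: leading byte 0xF0 = 11110000 → 4-byte char #3 = F0 9D 91 BF.
Leading byte 0xF0 = 11110000 matches 11110xxx → 4-byte sequence.
Byte 1: 0xF0 = 11110000, payload 000 (3 bits).
Byte 2: 0x9D = 10011101 (10xxxxxx ✓), payload 011101.
Byte 3: 0x91 = 10010001 (10xxxxxx ✓), payload 010001.
Byte 4: 0xBF = 10111111 (10xxxxxx ✓), payload 111111.
Concatenate: 000011101010001111111 = 0x1D47F (21 bits → U+1D47F).

U+1D47F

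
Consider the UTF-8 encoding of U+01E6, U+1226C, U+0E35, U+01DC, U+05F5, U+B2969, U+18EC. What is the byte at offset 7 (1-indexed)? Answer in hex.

1-indexed offset 7 is 0-indexed offset 6.
U+01E6 → 2-byte form C7 A6 at offsets 0–1.
U+1226C → 4-byte form F0 92 89 AC at offsets 2–5.
U+0E35 → 3-byte form E0 B8 B5 at offsets 6–8.
Offset 6 falls in char 3's range; it's byte 1 of E0 B8 B5 = 0xE0.

0xE0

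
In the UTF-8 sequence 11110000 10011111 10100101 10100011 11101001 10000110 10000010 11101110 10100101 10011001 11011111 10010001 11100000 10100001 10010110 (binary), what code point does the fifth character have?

U+0856

Offset 0: leading byte 0xF0 = 11110000 → 4-byte char #1 = F0 9F A5 A3.
Offset 4: leading byte 0xE9 = 11101001 → 3-byte char #2 = E9 86 82.
Offset 7: leading byte 0xEE = 11101110 → 3-byte char #3 = EE A5 99.
Offset 10: leading byte 0xDF = 11011111 → 2-byte char #4 = DF 91.
Offset 12: leading byte 0xE0 = 11100000 → 3-byte char #5 = E0 A1 96.
Leading byte 0xE0 = 11100000 matches 1110xxxx → 3-byte sequence.
Byte 1: 0xE0 = 11100000, payload 0000 (4 bits).
Byte 2: 0xA1 = 10100001 (10xxxxxx ✓), payload 100001.
Byte 3: 0x96 = 10010110 (10xxxxxx ✓), payload 010110.
Concatenate: 0000100001010110 = 0x856 (16 bits → U+0856).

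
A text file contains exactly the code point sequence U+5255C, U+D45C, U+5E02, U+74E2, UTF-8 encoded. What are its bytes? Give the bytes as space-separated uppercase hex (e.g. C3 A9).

F1 92 95 9C ED 91 9C E5 B8 82 E7 93 A2

U+5255C: 4-byte form → F1 92 95 9C.
U+D45C: 3-byte form → ED 91 9C.
U+5E02: 3-byte form → E5 B8 82.
U+74E2: 3-byte form → E7 93 A2.
Concatenated (13 bytes): F1 92 95 9C ED 91 9C E5 B8 82 E7 93 A2.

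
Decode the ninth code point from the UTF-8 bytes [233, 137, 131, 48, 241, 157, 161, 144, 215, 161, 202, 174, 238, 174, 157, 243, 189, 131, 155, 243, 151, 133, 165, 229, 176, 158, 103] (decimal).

Offset 0: leading byte 0xE9 = 11101001 → 3-byte char #1 = E9 89 83.
Offset 3: leading byte 0x30 = 00110000 → 1-byte char #2 = 30.
Offset 4: leading byte 0xF1 = 11110001 → 4-byte char #3 = F1 9D A1 90.
Offset 8: leading byte 0xD7 = 11010111 → 2-byte char #4 = D7 A1.
Offset 10: leading byte 0xCA = 11001010 → 2-byte char #5 = CA AE.
Offset 12: leading byte 0xEE = 11101110 → 3-byte char #6 = EE AE 9D.
Offset 15: leading byte 0xF3 = 11110011 → 4-byte char #7 = F3 BD 83 9B.
Offset 19: leading byte 0xF3 = 11110011 → 4-byte char #8 = F3 97 85 A5.
Offset 23: leading byte 0xE5 = 11100101 → 3-byte char #9 = E5 B0 9E.
Leading byte 0xE5 = 11100101 matches 1110xxxx → 3-byte sequence.
Byte 1: 0xE5 = 11100101, payload 0101 (4 bits).
Byte 2: 0xB0 = 10110000 (10xxxxxx ✓), payload 110000.
Byte 3: 0x9E = 10011110 (10xxxxxx ✓), payload 011110.
Concatenate: 0101110000011110 = 0x5C1E (16 bits → U+5C1E).

U+5C1E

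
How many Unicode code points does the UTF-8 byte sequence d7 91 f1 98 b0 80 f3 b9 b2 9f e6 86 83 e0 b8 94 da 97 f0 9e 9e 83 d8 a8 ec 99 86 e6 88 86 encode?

10

Byte at offset 0: 0xD7 = 11010111 → 2-byte char (#1). Advance 2.
Byte at offset 2: 0xF1 = 11110001 → 4-byte char (#2). Advance 4.
Byte at offset 6: 0xF3 = 11110011 → 4-byte char (#3). Advance 4.
Byte at offset 10: 0xE6 = 11100110 → 3-byte char (#4). Advance 3.
Byte at offset 13: 0xE0 = 11100000 → 3-byte char (#5). Advance 3.
Byte at offset 16: 0xDA = 11011010 → 2-byte char (#6). Advance 2.
Byte at offset 18: 0xF0 = 11110000 → 4-byte char (#7). Advance 4.
Byte at offset 22: 0xD8 = 11011000 → 2-byte char (#8). Advance 2.
Byte at offset 24: 0xEC = 11101100 → 3-byte char (#9). Advance 3.
Byte at offset 27: 0xE6 = 11100110 → 3-byte char (#10). Advance 3.
Reached end at offset 30 after 10 code points.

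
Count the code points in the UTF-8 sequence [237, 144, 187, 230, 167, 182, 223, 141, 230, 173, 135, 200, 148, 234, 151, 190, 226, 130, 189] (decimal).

Byte at offset 0: 0xED = 11101101 → 3-byte char (#1). Advance 3.
Byte at offset 3: 0xE6 = 11100110 → 3-byte char (#2). Advance 3.
Byte at offset 6: 0xDF = 11011111 → 2-byte char (#3). Advance 2.
Byte at offset 8: 0xE6 = 11100110 → 3-byte char (#4). Advance 3.
Byte at offset 11: 0xC8 = 11001000 → 2-byte char (#5). Advance 2.
Byte at offset 13: 0xEA = 11101010 → 3-byte char (#6). Advance 3.
Byte at offset 16: 0xE2 = 11100010 → 3-byte char (#7). Advance 3.
Reached end at offset 19 after 7 code points.

7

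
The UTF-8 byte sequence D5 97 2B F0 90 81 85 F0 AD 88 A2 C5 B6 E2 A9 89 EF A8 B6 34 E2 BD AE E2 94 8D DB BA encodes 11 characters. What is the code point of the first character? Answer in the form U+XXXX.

U+0557

Offset 0: leading byte 0xD5 = 11010101 → 2-byte char #1 = D5 97.
Leading byte 0xD5 = 11010101 matches 110xxxxx → 2-byte sequence.
Byte 1: 0xD5 = 11010101, payload 10101 (5 bits).
Byte 2: 0x97 = 10010111 (10xxxxxx ✓), payload 010111.
Concatenate: 10101010111 = 0x557 (11 bits → U+0557).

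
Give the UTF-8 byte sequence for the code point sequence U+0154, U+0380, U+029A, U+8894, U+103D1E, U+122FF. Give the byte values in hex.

U+0154: 2-byte form → C5 94.
U+0380: 2-byte form → CE 80.
U+029A: 2-byte form → CA 9A.
U+8894: 3-byte form → E8 A2 94.
U+103D1E: 4-byte form → F4 83 B4 9E.
U+122FF: 4-byte form → F0 92 8B BF.
Concatenated (17 bytes): C5 94 CE 80 CA 9A E8 A2 94 F4 83 B4 9E F0 92 8B BF.

C5 94 CE 80 CA 9A E8 A2 94 F4 83 B4 9E F0 92 8B BF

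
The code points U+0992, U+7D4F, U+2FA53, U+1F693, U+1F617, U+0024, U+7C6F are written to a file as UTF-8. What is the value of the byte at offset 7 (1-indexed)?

0xF0

1-indexed offset 7 is 0-indexed offset 6.
U+0992 → 3-byte form E0 A6 92 at offsets 0–2.
U+7D4F → 3-byte form E7 B5 8F at offsets 3–5.
U+2FA53 → 4-byte form F0 AF A9 93 at offsets 6–9.
Offset 6 falls in char 3's range; it's byte 1 of F0 AF A9 93 = 0xF0.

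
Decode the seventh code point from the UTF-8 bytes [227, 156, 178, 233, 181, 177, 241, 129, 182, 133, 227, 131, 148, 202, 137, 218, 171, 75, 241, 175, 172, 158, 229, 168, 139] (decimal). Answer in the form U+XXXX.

Offset 0: leading byte 0xE3 = 11100011 → 3-byte char #1 = E3 9C B2.
Offset 3: leading byte 0xE9 = 11101001 → 3-byte char #2 = E9 B5 B1.
Offset 6: leading byte 0xF1 = 11110001 → 4-byte char #3 = F1 81 B6 85.
Offset 10: leading byte 0xE3 = 11100011 → 3-byte char #4 = E3 83 94.
Offset 13: leading byte 0xCA = 11001010 → 2-byte char #5 = CA 89.
Offset 15: leading byte 0xDA = 11011010 → 2-byte char #6 = DA AB.
Offset 17: leading byte 0x4B = 01001011 → 1-byte char #7 = 4B.
Leading byte 0x4B = 01001011 matches 0xxxxxxx → 1-byte sequence.
Byte 1: 0x4B = 01001011, payload 1001011 (7 bits).
Concatenate: 1001011 = 0x4B (7 bits → U+004B).

U+004B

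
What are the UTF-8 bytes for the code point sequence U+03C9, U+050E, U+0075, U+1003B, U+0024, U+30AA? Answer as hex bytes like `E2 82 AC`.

U+03C9: 2-byte form → CF 89.
U+050E: 2-byte form → D4 8E.
U+0075: 1-byte form → 75.
U+1003B: 4-byte form → F0 90 80 BB.
U+0024: 1-byte form → 24.
U+30AA: 3-byte form → E3 82 AA.
Concatenated (13 bytes): CF 89 D4 8E 75 F0 90 80 BB 24 E3 82 AA.

CF 89 D4 8E 75 F0 90 80 BB 24 E3 82 AA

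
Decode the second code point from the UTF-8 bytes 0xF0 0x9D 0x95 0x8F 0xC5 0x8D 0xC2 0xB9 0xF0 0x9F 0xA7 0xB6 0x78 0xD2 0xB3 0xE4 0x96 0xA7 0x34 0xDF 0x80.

Offset 0: leading byte 0xF0 = 11110000 → 4-byte char #1 = F0 9D 95 8F.
Offset 4: leading byte 0xC5 = 11000101 → 2-byte char #2 = C5 8D.
Leading byte 0xC5 = 11000101 matches 110xxxxx → 2-byte sequence.
Byte 1: 0xC5 = 11000101, payload 00101 (5 bits).
Byte 2: 0x8D = 10001101 (10xxxxxx ✓), payload 001101.
Concatenate: 00101001101 = 0x14D (11 bits → U+014D).

U+014D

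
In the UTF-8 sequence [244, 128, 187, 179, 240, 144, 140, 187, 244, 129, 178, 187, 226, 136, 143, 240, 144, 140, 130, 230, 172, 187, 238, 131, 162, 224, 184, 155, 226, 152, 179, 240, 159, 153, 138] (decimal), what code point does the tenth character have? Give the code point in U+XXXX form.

U+1F64A

Offset 0: leading byte 0xF4 = 11110100 → 4-byte char #1 = F4 80 BB B3.
Offset 4: leading byte 0xF0 = 11110000 → 4-byte char #2 = F0 90 8C BB.
Offset 8: leading byte 0xF4 = 11110100 → 4-byte char #3 = F4 81 B2 BB.
Offset 12: leading byte 0xE2 = 11100010 → 3-byte char #4 = E2 88 8F.
Offset 15: leading byte 0xF0 = 11110000 → 4-byte char #5 = F0 90 8C 82.
Offset 19: leading byte 0xE6 = 11100110 → 3-byte char #6 = E6 AC BB.
Offset 22: leading byte 0xEE = 11101110 → 3-byte char #7 = EE 83 A2.
Offset 25: leading byte 0xE0 = 11100000 → 3-byte char #8 = E0 B8 9B.
Offset 28: leading byte 0xE2 = 11100010 → 3-byte char #9 = E2 98 B3.
Offset 31: leading byte 0xF0 = 11110000 → 4-byte char #10 = F0 9F 99 8A.
Leading byte 0xF0 = 11110000 matches 11110xxx → 4-byte sequence.
Byte 1: 0xF0 = 11110000, payload 000 (3 bits).
Byte 2: 0x9F = 10011111 (10xxxxxx ✓), payload 011111.
Byte 3: 0x99 = 10011001 (10xxxxxx ✓), payload 011001.
Byte 4: 0x8A = 10001010 (10xxxxxx ✓), payload 001010.
Concatenate: 000011111011001001010 = 0x1F64A (21 bits → U+1F64A).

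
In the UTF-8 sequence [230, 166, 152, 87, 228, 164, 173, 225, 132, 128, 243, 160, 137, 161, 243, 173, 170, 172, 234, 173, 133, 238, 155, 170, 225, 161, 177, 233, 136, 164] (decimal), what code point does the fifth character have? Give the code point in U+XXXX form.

U+E0261

Offset 0: leading byte 0xE6 = 11100110 → 3-byte char #1 = E6 A6 98.
Offset 3: leading byte 0x57 = 01010111 → 1-byte char #2 = 57.
Offset 4: leading byte 0xE4 = 11100100 → 3-byte char #3 = E4 A4 AD.
Offset 7: leading byte 0xE1 = 11100001 → 3-byte char #4 = E1 84 80.
Offset 10: leading byte 0xF3 = 11110011 → 4-byte char #5 = F3 A0 89 A1.
Leading byte 0xF3 = 11110011 matches 11110xxx → 4-byte sequence.
Byte 1: 0xF3 = 11110011, payload 011 (3 bits).
Byte 2: 0xA0 = 10100000 (10xxxxxx ✓), payload 100000.
Byte 3: 0x89 = 10001001 (10xxxxxx ✓), payload 001001.
Byte 4: 0xA1 = 10100001 (10xxxxxx ✓), payload 100001.
Concatenate: 011100000001001100001 = 0xE0261 (21 bits → U+E0261).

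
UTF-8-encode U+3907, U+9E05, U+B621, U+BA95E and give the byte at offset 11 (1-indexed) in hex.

0xBA

1-indexed offset 11 is 0-indexed offset 10.
U+3907 → 3-byte form E3 A4 87 at offsets 0–2.
U+9E05 → 3-byte form E9 B8 85 at offsets 3–5.
U+B621 → 3-byte form EB 98 A1 at offsets 6–8.
U+BA95E → 4-byte form F2 BA A5 9E at offsets 9–12.
Offset 10 falls in char 4's range; it's byte 2 of F2 BA A5 9E = 0xBA.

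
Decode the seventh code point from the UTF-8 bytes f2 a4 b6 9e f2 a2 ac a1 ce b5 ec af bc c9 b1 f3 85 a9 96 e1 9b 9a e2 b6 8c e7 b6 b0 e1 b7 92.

U+16DA

Offset 0: leading byte 0xF2 = 11110010 → 4-byte char #1 = F2 A4 B6 9E.
Offset 4: leading byte 0xF2 = 11110010 → 4-byte char #2 = F2 A2 AC A1.
Offset 8: leading byte 0xCE = 11001110 → 2-byte char #3 = CE B5.
Offset 10: leading byte 0xEC = 11101100 → 3-byte char #4 = EC AF BC.
Offset 13: leading byte 0xC9 = 11001001 → 2-byte char #5 = C9 B1.
Offset 15: leading byte 0xF3 = 11110011 → 4-byte char #6 = F3 85 A9 96.
Offset 19: leading byte 0xE1 = 11100001 → 3-byte char #7 = E1 9B 9A.
Leading byte 0xE1 = 11100001 matches 1110xxxx → 3-byte sequence.
Byte 1: 0xE1 = 11100001, payload 0001 (4 bits).
Byte 2: 0x9B = 10011011 (10xxxxxx ✓), payload 011011.
Byte 3: 0x9A = 10011010 (10xxxxxx ✓), payload 011010.
Concatenate: 0001011011011010 = 0x16DA (16 bits → U+16DA).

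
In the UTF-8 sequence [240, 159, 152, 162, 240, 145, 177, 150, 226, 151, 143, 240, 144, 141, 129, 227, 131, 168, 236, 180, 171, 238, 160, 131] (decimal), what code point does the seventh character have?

U+E803

Offset 0: leading byte 0xF0 = 11110000 → 4-byte char #1 = F0 9F 98 A2.
Offset 4: leading byte 0xF0 = 11110000 → 4-byte char #2 = F0 91 B1 96.
Offset 8: leading byte 0xE2 = 11100010 → 3-byte char #3 = E2 97 8F.
Offset 11: leading byte 0xF0 = 11110000 → 4-byte char #4 = F0 90 8D 81.
Offset 15: leading byte 0xE3 = 11100011 → 3-byte char #5 = E3 83 A8.
Offset 18: leading byte 0xEC = 11101100 → 3-byte char #6 = EC B4 AB.
Offset 21: leading byte 0xEE = 11101110 → 3-byte char #7 = EE A0 83.
Leading byte 0xEE = 11101110 matches 1110xxxx → 3-byte sequence.
Byte 1: 0xEE = 11101110, payload 1110 (4 bits).
Byte 2: 0xA0 = 10100000 (10xxxxxx ✓), payload 100000.
Byte 3: 0x83 = 10000011 (10xxxxxx ✓), payload 000011.
Concatenate: 1110100000000011 = 0xE803 (16 bits → U+E803).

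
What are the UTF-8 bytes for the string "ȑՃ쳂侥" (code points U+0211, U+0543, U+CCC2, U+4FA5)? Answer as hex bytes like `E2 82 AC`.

U+0211: 2-byte form → C8 91.
U+0543: 2-byte form → D5 83.
U+CCC2: 3-byte form → EC B3 82.
U+4FA5: 3-byte form → E4 BE A5.
Concatenated (10 bytes): C8 91 D5 83 EC B3 82 E4 BE A5.

C8 91 D5 83 EC B3 82 E4 BE A5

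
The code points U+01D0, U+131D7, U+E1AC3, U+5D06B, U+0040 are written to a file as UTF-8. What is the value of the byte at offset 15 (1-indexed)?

0x40

1-indexed offset 15 is 0-indexed offset 14.
U+01D0 → 2-byte form C7 90 at offsets 0–1.
U+131D7 → 4-byte form F0 93 87 97 at offsets 2–5.
U+E1AC3 → 4-byte form F3 A1 AB 83 at offsets 6–9.
U+5D06B → 4-byte form F1 9D 81 AB at offsets 10–13.
U+0040 → 1-byte form 40 at offsets 14–14.
Offset 14 falls in char 5's range; it's byte 1 of 40 = 0x40.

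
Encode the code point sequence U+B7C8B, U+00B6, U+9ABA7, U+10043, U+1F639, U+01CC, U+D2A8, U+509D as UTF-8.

F2 B7 B2 8B C2 B6 F2 9A AE A7 F0 90 81 83 F0 9F 98 B9 C7 8C ED 8A A8 E5 82 9D

U+B7C8B: 4-byte form → F2 B7 B2 8B.
U+00B6: 2-byte form → C2 B6.
U+9ABA7: 4-byte form → F2 9A AE A7.
U+10043: 4-byte form → F0 90 81 83.
U+1F639: 4-byte form → F0 9F 98 B9.
U+01CC: 2-byte form → C7 8C.
U+D2A8: 3-byte form → ED 8A A8.
U+509D: 3-byte form → E5 82 9D.
Concatenated (26 bytes): F2 B7 B2 8B C2 B6 F2 9A AE A7 F0 90 81 83 F0 9F 98 B9 C7 8C ED 8A A8 E5 82 9D.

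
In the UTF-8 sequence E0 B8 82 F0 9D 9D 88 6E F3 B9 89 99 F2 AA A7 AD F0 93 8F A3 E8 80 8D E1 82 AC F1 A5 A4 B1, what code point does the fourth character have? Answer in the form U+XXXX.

Offset 0: leading byte 0xE0 = 11100000 → 3-byte char #1 = E0 B8 82.
Offset 3: leading byte 0xF0 = 11110000 → 4-byte char #2 = F0 9D 9D 88.
Offset 7: leading byte 0x6E = 01101110 → 1-byte char #3 = 6E.
Offset 8: leading byte 0xF3 = 11110011 → 4-byte char #4 = F3 B9 89 99.
Leading byte 0xF3 = 11110011 matches 11110xxx → 4-byte sequence.
Byte 1: 0xF3 = 11110011, payload 011 (3 bits).
Byte 2: 0xB9 = 10111001 (10xxxxxx ✓), payload 111001.
Byte 3: 0x89 = 10001001 (10xxxxxx ✓), payload 001001.
Byte 4: 0x99 = 10011001 (10xxxxxx ✓), payload 011001.
Concatenate: 011111001001001011001 = 0xF9259 (21 bits → U+F9259).

U+F9259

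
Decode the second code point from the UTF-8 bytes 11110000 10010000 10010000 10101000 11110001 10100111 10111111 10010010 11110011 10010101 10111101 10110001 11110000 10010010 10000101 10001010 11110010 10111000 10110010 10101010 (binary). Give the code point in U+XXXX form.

Offset 0: leading byte 0xF0 = 11110000 → 4-byte char #1 = F0 90 90 A8.
Offset 4: leading byte 0xF1 = 11110001 → 4-byte char #2 = F1 A7 BF 92.
Leading byte 0xF1 = 11110001 matches 11110xxx → 4-byte sequence.
Byte 1: 0xF1 = 11110001, payload 001 (3 bits).
Byte 2: 0xA7 = 10100111 (10xxxxxx ✓), payload 100111.
Byte 3: 0xBF = 10111111 (10xxxxxx ✓), payload 111111.
Byte 4: 0x92 = 10010010 (10xxxxxx ✓), payload 010010.
Concatenate: 001100111111111010010 = 0x67FD2 (21 bits → U+67FD2).

U+67FD2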